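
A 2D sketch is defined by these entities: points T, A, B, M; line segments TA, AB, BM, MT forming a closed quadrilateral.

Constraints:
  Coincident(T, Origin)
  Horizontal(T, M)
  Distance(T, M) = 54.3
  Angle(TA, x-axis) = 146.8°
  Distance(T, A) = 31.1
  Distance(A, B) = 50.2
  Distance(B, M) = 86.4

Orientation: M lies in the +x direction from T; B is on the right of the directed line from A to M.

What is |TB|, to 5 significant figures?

41.825

T is at the origin; TM is horizontal with |TM| = 54.3 and M in +x, so M = (54.3, 0). TA runs at 146.8° with |TA| = 31.1, so A = (-26.023, 17.029). B is determined by |AB| = 50.2 and |BM| = 86.4 together: it lies at the intersection of circle(A, 50.2) and circle(M, 86.4). With |AM| = 82.109, the foot of the radical line on AM is 10.942 from A and the perpendicular offset is √(50.2² − 10.942²) = 48.993. Taking the right-of-AM solution: B = (-25.480, -33.168).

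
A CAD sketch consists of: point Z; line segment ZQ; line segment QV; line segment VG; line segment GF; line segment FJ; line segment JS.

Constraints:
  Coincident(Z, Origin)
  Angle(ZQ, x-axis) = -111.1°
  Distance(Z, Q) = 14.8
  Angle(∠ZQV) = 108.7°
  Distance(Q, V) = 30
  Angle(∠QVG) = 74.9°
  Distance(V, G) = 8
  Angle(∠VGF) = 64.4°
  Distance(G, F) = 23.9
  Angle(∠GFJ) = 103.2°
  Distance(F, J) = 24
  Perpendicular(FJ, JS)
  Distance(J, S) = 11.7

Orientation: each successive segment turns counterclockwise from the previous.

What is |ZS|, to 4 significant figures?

52.18

Z is at the origin; ZQ runs at -111.1° with length 14.8, so Q = (-5.328, -13.81). ∠ZQV = 108.7° gives QV at -39.80° from the x-axis; with |QV| = 30.0, V = (17.72, -33.01). ∠QVG = 74.9° gives VG at 65.30° from the x-axis; with |VG| = 8.0, G = (21.06, -25.74). ∠VGF = 64.4° gives GF at -179.1° from the x-axis; with |GF| = 23.9, F = (-2.834, -26.12). ∠GFJ = 103.2° gives FJ at -102.3° from the x-axis; with |FJ| = 24.0, J = (-7.946, -49.57). The perpendicularity gives JS at right angles to FJ, so JS runs at -12.30°; with |JS| = 11.7, S = (3.485, -52.06). Then |ZS| = |S − Z| = 52.18.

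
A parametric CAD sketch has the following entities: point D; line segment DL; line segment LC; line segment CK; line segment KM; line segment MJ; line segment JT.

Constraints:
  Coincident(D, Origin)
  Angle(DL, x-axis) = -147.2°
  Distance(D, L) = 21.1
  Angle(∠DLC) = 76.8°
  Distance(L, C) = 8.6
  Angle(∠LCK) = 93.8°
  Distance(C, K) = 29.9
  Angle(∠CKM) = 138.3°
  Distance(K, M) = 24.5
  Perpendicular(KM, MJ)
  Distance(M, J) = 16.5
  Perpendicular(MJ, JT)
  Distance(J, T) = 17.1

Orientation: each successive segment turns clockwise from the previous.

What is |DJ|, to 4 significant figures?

28.97

∠CKM = 138.3° gives KM at -18.30° from the x-axis; with |KM| = 24.5, M = (30.08, 0.8536). KM is perpendicular to MJ, so MJ runs at -108.3°; with |MJ| = 16.5, J = (24.90, -14.81). Then |DJ| = |J − D| = 28.97.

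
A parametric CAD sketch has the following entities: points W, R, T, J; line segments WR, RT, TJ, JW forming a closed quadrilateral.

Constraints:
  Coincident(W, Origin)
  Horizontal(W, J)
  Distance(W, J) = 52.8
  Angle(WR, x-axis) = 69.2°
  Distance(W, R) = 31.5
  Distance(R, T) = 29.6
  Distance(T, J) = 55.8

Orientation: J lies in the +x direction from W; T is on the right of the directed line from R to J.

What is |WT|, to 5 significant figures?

4.4744

Checks: |RT| = 29.60 ✓; |TJ| = 55.80 ✓.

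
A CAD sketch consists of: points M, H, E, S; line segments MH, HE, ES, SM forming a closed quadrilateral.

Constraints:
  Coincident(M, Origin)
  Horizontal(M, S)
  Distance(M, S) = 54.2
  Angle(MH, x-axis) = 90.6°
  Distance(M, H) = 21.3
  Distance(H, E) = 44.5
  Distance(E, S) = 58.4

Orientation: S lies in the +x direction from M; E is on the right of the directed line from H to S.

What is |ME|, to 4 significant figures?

23.20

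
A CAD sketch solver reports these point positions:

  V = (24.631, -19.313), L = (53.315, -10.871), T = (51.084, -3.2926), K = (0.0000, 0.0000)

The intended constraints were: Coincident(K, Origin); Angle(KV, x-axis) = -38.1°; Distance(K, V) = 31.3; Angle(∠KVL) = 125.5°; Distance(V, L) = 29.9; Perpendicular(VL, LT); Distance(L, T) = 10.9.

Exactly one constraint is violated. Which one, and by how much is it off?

Distance(L, T) = 10.9 — off by 3.00.

K = (0.00, 0.00) ✓; KV at -38.10° ✓; |KV| = 31.30 ✓; ∠KVL = 125.5° ✓; |VL| = 29.90 ✓; ∠(VL, LT) = 90.00° ✓; |LT| = 7.900 ✗.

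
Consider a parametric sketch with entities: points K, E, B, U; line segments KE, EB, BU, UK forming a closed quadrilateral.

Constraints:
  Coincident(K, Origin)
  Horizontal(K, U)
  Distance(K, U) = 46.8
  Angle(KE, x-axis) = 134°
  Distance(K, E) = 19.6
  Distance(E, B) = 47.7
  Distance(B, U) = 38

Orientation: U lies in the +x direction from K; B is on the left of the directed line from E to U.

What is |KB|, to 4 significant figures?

45.15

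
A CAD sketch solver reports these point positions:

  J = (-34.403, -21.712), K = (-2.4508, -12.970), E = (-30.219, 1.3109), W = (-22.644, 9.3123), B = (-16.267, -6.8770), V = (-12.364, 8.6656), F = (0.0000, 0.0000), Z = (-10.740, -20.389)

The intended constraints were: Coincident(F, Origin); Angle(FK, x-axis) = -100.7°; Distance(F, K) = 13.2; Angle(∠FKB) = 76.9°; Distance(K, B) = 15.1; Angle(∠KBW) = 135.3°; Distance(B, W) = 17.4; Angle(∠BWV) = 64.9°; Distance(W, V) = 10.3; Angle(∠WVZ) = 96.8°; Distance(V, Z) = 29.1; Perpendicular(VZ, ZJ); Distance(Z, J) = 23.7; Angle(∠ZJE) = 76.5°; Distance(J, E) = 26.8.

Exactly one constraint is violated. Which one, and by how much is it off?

Distance(J, E) = 26.8 — off by 3.40.

F = (0.00, 0.00) ✓; FK at -100.7° ✓; |FK| = 13.20 ✓; ∠FKB = 76.90° ✓; |KB| = 15.10 ✓; ∠KBW = 135.3° ✓; |BW| = 17.40 ✓; ∠BWV = 64.90° ✓; |WV| = 10.30 ✓; ∠WVZ = 96.80° ✓; |VZ| = 29.10 ✓; ∠(VZ, ZJ) = 90.00° ✓; |ZJ| = 23.70 ✓; ∠ZJE = 76.50° ✓; |JE| = 23.40 ✗.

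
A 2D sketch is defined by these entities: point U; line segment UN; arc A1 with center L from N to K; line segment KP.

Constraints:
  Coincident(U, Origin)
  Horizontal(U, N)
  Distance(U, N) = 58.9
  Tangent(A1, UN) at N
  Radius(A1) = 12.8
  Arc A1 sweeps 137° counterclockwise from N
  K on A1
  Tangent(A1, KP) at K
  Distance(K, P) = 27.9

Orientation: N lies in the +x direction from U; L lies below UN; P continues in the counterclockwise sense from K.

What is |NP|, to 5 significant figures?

42.812

U is at the origin; U and N share the same y with |UN| = 58.9 and N on the +x side, so N = (58.900, 0.0000). Tangency of A1 to UN means the radius LN is perpendicular to UN, so L = N + (0, -12.8) = (58.900, -12.800). On A1, N sits at bearing 90° from L; a 137° counterclockwise sweep puts K at bearing 227°, so K = L + 12.8·(cos 227°, sin 227°) = (50.170, -22.161). A1 meets KP tangentially, so LK is at right angles to KP, so KP runs along (−sin 227°, cos 227°); with |KP| = 27.9, P = (70.575, -41.189). Then |NP| = |P − N| = 42.812.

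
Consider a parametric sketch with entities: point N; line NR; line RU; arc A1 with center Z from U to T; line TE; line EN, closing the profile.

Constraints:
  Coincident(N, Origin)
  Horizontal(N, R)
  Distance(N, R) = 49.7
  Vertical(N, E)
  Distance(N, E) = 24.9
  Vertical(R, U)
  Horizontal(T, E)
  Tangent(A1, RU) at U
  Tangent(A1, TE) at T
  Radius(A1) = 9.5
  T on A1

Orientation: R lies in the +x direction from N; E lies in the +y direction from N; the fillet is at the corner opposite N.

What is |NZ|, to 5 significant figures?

43.049

N is at the origin; N and R share the same y with |NR| = 49.7 and R on the +x side, so R = (49.700, 0.0000). NE is vertical with |NE| = 24.9 and E on the +y side, so E = (0.0000, 24.900). The virtual corner opposite N is at (49.700, 24.900). Tangency of A1 to RU means the radius ZU is perpendicular to RU and tangency of A1 to TE means the radius ZT is perpendicular to TE, with radius 9.5, so the center Z sits 9.5 in from both sides at Z = (40.200, 15.400). Then |NZ| = |Z − N| = 43.049.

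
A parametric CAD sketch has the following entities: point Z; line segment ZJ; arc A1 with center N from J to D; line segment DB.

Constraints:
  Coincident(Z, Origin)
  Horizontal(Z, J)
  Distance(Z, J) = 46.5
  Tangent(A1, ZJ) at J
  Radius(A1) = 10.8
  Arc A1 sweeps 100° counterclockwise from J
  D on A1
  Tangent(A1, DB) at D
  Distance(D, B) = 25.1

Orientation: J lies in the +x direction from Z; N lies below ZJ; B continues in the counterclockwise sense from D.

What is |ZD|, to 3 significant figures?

38.0

Since A1 is tangent to ZJ there, NJ ⟂ ZJ, so N = J + (0, -10.8) = (46.5, -10.8). On A1, J sits at bearing 90° from N; a 100° counterclockwise sweep puts D at bearing 190°, so D = N + 10.8·(cos 190°, sin 190°) = (35.9, -12.7). Then |ZD| = |D − Z| = 38.0.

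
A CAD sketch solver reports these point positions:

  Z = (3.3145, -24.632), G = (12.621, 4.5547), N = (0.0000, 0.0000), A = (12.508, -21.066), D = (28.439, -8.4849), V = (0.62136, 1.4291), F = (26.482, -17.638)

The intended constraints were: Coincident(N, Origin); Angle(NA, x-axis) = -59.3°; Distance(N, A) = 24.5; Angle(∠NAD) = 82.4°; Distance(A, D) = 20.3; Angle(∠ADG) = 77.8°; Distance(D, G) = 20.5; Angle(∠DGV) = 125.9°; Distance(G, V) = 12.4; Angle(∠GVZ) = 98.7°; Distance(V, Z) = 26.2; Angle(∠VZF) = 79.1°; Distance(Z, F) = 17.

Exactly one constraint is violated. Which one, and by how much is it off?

Distance(Z, F) = 17 — off by 7.20.

N = (0.00, 0.00) ✓; NA at -59.30° ✓; |NA| = 24.50 ✓; ∠NAD = 82.40° ✓; |AD| = 20.30 ✓; ∠ADG = 77.80° ✓; |DG| = 20.50 ✓; ∠DGV = 125.9° ✓; |GV| = 12.40 ✓; ∠GVZ = 98.70° ✓; |VZ| = 26.20 ✓; ∠VZF = 79.10° ✓; |ZF| = 24.20 ✗.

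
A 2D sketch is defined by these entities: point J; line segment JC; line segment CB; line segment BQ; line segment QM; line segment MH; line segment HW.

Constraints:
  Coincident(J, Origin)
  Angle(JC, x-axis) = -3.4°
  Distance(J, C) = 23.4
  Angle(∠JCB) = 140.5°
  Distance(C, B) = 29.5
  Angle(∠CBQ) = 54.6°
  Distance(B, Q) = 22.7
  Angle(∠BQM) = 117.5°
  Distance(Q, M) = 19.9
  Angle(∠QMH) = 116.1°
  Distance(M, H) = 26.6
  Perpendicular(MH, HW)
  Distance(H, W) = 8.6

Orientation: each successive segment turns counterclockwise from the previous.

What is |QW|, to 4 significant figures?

36.55

∠QMH = 116.1° gives MH at -72.10° from the x-axis; with |MH| = 26.6, H = (19.53, -15.94). The perpendicularity gives HW at right angles to MH, so HW runs at 17.90°; with |HW| = 8.6, W = (27.71, -13.30). Then |QW| = |W − Q| = 36.55.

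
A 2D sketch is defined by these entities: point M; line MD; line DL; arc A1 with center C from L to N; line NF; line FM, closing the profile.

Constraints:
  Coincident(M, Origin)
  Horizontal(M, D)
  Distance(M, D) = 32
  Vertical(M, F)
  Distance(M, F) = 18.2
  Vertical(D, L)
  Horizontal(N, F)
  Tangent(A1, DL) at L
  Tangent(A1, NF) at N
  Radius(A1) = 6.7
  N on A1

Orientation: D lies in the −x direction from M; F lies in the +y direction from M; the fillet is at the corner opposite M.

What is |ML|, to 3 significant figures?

34.0

M is at the origin; M and D share the same y with |MD| = 32.0 and D on the −x side, so D = (-32.0, 0.00). M and F share the same x with |MF| = 18.2 and F on the +y side, so F = (0.00, 18.2). The virtual corner opposite M is at (-32.0, 18.2). Since A1 is tangent to DL there, CL ⟂ DL and A1 meets NF tangentially, so CN is at right angles to NF, with radius 6.7, so the center C sits 6.7 in from both sides at C = (-25.3, 11.5). That places the tangent points at L = (-32.0, 11.5) on DL and N = (-25.3, 18.2) on NF. Then |ML| = |L − M| = 34.0.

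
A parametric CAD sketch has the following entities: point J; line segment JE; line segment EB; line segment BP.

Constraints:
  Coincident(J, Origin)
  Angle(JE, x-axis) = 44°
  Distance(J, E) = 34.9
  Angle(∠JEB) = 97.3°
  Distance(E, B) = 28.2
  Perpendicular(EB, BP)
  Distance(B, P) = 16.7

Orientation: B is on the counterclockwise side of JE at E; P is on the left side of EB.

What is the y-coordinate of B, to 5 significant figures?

46.854

J is at the origin; JE runs at 44.0° with length 34.9, so E = 34.9·(cos 44.0°, sin 44.0°) = (25.105, 24.244). ∠JEB = 97.3°, so EB runs at 44.0° + (180° − 97.3°) = 126.70° from the x-axis; with |EB| = 28.2, B = E + 28.2·(cos 126.70°, sin 126.70°) = (8.2519, 46.854). So B.y = 46.854.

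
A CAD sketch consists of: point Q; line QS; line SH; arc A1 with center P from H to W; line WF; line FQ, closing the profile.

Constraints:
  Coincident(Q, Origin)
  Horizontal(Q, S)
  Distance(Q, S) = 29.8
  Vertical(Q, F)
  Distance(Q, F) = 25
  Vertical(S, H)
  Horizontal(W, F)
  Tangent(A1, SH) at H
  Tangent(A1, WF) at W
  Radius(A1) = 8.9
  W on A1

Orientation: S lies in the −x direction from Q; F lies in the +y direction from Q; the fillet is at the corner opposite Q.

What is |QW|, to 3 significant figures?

32.6

Q is at the origin; Q and S share the same y with |QS| = 29.8 and S on the −x side, so S = (-29.8, 0.00). Q and F share the same x with |QF| = 25.0 and F on the +y side, so F = (0.00, 25.0). The virtual corner opposite Q is at (-29.8, 25.0). Since A1 is tangent to SH there, PH ⟂ SH and A1 meets WF tangentially, so PW is at right angles to WF, with radius 8.9, so the center P sits 8.9 in from both sides at P = (-20.9, 16.1). That places the tangent points at H = (-29.8, 16.1) on SH and W = (-20.9, 25.0) on WF. Then |QW| = |W − Q| = 32.6.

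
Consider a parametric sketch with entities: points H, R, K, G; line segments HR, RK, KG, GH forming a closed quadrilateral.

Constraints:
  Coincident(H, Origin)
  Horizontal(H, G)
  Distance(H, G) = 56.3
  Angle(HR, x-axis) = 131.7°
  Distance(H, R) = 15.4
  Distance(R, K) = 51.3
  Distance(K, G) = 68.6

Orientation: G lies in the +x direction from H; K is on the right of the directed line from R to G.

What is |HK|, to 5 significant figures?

38.821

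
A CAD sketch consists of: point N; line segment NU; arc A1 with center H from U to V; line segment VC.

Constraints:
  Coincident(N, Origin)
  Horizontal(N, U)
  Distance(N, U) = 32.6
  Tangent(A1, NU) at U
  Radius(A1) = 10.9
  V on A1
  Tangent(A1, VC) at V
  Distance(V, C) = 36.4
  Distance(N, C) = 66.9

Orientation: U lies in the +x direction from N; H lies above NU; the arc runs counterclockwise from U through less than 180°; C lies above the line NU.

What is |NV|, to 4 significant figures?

44.26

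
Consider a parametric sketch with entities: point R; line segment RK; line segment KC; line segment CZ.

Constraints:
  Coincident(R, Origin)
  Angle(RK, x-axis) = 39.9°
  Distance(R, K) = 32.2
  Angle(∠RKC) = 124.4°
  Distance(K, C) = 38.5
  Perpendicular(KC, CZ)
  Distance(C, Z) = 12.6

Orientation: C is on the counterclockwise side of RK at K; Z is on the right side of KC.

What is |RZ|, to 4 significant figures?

68.91

R is at the origin; RK runs at 39.9° with length 32.2, so K = 32.2·(cos 39.9°, sin 39.9°) = (24.70, 20.65). ∠RKC = 124.4°, so KC runs at 39.9° + (180° − 124.4°) = 95.50° from the x-axis; with |KC| = 38.5, C = K + 38.5·(cos 95.50°, sin 95.50°) = (21.01, 58.98). KC ⟂ CZ; with |CZ| = 12.6 on the right of KC, Z = C + 12.6·(0.9954, 0.09585) = (33.55, 60.19). Then |RZ| = |Z − R| = 68.91.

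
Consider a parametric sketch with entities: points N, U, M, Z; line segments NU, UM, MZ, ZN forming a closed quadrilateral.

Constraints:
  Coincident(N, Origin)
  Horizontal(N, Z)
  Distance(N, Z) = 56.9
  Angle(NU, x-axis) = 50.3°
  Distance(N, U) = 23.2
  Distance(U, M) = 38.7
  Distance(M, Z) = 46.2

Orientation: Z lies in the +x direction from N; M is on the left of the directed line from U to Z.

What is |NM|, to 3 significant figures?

61.8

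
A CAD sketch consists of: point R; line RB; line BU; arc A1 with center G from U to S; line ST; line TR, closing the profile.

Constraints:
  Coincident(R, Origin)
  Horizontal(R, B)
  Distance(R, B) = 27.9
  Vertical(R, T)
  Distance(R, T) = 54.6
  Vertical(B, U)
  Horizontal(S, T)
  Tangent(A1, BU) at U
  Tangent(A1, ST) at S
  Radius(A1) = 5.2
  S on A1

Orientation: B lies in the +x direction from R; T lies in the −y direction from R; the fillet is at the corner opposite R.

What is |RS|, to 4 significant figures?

59.13

R is at the origin; R and B share the same y with |RB| = 27.9 and B on the +x side, so B = (27.90, 0.000). RT is vertical with |RT| = 54.6 and T on the −y side, so T = (0.000, -54.60). The virtual corner opposite R is at (27.90, -54.60). Tangency of A1 to BU means the radius GU is perpendicular to BU and A1 meets ST tangentially, so GS is at right angles to ST, with radius 5.2, so the center G sits 5.2 in from both sides at G = (22.70, -49.40). That places the tangent points at U = (27.90, -49.40) on BU and S = (22.70, -54.60) on ST. Then |RS| = |S − R| = 59.13.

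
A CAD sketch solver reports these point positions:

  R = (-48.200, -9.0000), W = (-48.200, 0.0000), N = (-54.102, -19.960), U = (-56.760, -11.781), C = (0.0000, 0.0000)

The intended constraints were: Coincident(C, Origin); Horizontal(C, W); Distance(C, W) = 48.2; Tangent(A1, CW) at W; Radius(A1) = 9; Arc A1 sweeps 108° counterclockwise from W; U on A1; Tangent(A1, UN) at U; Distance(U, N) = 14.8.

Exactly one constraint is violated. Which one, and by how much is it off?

Distance(U, N) = 14.8 — off by 6.20.

C = (0.00, 0.00) ✓; C.y = 0.00, W.y = 0.00 ✓; |CW| = 48.20 ✓; ∠(RW, WC) = 90.00° ✓; |RW| = 9.000 ✓; bearing(R→U) − bearing(R→W) = 108.0° ✓; |RU| = 9.000 ✓; ∠(RU, UN) = 90.00° ✓; |UN| = 8.600 ✗.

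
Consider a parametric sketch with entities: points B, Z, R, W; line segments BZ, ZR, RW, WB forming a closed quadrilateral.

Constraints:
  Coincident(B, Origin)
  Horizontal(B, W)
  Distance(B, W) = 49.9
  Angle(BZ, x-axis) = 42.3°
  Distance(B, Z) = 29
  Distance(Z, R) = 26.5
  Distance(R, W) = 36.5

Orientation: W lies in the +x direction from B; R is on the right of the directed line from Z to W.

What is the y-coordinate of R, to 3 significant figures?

-5.88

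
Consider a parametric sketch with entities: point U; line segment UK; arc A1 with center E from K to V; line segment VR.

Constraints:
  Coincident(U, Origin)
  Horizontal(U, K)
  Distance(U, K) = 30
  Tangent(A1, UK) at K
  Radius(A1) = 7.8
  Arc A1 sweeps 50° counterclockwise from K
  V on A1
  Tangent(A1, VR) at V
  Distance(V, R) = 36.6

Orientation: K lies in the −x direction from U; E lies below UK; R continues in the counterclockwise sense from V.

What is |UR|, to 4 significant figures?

67.01

U is at the origin; U and K share the same y with |UK| = 30.0 and K on the −x side, so K = (-30.00, 0.000). Since A1 is tangent to UK there, EK ⟂ UK, so E = K + (0, -7.8) = (-30.00, -7.800). On A1, K sits at bearing 90° from E; a 50° counterclockwise sweep puts V at bearing 140°, so V = E + 7.8·(cos 140°, sin 140°) = (-35.98, -2.786). A1 meets VR tangentially, so EV is at right angles to VR, so VR runs along (−sin 140°, cos 140°); with |VR| = 36.6, R = (-59.50, -30.82). Then |UR| = |R − U| = 67.01.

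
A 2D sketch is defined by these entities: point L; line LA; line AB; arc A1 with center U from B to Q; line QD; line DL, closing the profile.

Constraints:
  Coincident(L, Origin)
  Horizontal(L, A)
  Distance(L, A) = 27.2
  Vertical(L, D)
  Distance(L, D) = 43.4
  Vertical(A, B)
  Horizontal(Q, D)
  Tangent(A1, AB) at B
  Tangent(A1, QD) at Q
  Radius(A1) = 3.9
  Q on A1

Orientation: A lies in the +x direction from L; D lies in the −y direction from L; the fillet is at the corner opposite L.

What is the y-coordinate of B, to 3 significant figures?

-39.5

L is at the origin; LA is horizontal with |LA| = 27.2 and A on the +x side, so A = (27.2, 0.00). L and D share the same x with |LD| = 43.4 and D on the −y side, so D = (0.00, -43.4). The virtual corner opposite L is at (27.2, -43.4). The tangent condition forces UB to be normal to AB and since A1 is tangent to QD there, UQ ⟂ QD, with radius 3.9, so the center U sits 3.9 in from both sides at U = (23.3, -39.5). That places the tangent points at B = (27.2, -39.5) on AB and Q = (23.3, -43.4) on QD. So B.y = -39.5.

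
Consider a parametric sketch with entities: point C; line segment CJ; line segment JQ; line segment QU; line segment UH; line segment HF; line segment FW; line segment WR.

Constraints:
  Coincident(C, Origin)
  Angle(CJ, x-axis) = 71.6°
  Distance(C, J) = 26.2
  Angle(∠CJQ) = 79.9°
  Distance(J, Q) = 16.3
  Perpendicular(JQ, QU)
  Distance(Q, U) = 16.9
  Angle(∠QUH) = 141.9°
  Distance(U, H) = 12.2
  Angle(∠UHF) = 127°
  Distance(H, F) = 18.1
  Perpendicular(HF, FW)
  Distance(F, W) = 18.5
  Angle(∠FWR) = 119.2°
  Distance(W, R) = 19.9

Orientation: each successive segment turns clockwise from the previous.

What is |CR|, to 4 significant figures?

27.80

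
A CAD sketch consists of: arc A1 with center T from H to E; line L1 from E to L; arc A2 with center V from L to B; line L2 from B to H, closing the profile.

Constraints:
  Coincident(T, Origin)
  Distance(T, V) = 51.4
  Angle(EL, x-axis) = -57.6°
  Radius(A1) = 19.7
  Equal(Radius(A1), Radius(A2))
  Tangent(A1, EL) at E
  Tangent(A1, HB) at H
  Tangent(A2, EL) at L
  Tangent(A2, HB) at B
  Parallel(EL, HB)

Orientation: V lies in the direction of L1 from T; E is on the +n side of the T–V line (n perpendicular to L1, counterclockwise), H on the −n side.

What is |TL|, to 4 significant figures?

55.05

The slot axis is L1's direction at -57.6°, so u = (cos -57.6°, sin -57.6°) = (0.5358, -0.8443) and n = (−sin -57.6°, cos -57.6°) = (0.8443, 0.5358). T is at the origin and V lies 51.4 along u from T, so V = 51.4·u = (27.54, -43.40). Tangency of A1 to both parallel lines with radius 19.7 puts E and H at T ± 19.7·n: E = (16.63, 10.56), H = (-16.63, -10.56). Equal radii place L and B the same way about V: L = V + 19.7·n = (44.17, -32.84), B = V − 19.7·n = (10.91, -53.95). Then |TL| = |L − T| = 55.05.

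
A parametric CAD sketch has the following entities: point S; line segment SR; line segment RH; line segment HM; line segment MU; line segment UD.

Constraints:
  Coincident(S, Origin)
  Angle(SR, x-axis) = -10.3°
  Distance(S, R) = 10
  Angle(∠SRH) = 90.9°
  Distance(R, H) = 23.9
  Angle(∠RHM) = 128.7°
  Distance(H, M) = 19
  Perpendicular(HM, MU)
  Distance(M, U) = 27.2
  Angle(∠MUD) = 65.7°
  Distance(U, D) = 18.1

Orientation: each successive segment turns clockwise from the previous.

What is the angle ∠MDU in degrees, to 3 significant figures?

74.4°

S is at the origin; SR runs at -10.3° with length 10.0, so R = (9.84, -1.79). ∠SRH = 90.9° gives RH at -99.4° from the x-axis; with |RH| = 23.9, H = (5.94, -25.4). ∠RHM = 128.7° gives HM at -151° from the x-axis; with |HM| = 19.0, M = (-10.6, -34.7). The perpendicularity gives MU at right angles to HM, so MU runs at 119°; with |MU| = 27.2, U = (-23.9, -10.9). ∠MUD = 65.7° gives UD at 5.00° from the x-axis; with |UD| = 18.1, D = (-5.91, -9.37). Then cos ∠MDU = DM·DU / (|DM||DU|), giving 74.4°.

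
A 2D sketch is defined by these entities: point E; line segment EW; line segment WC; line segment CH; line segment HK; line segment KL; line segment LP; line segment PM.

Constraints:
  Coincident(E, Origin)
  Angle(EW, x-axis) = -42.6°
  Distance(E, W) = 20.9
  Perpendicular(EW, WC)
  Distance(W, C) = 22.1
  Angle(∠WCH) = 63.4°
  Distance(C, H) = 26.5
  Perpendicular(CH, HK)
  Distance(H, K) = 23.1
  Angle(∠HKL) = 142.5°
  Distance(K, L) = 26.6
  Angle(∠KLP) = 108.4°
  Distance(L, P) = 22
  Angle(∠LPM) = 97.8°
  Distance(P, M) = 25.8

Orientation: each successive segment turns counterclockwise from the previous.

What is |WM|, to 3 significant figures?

17.3

∠KLP = 108.4° gives LP at 3.10° from the x-axis; with |LP| = 22.0, P = (30.2, -36.3). ∠LPM = 97.8° gives PM at 85.3° from the x-axis; with |PM| = 25.8, M = (32.3, -10.6). Then |WM| = |M − W| = 17.3.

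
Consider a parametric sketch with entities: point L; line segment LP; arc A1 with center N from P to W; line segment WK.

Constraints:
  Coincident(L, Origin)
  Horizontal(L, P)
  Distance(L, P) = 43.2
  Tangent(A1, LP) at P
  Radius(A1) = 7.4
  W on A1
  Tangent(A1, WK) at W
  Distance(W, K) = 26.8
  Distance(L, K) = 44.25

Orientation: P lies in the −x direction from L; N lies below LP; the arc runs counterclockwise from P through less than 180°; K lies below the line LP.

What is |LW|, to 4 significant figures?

50.20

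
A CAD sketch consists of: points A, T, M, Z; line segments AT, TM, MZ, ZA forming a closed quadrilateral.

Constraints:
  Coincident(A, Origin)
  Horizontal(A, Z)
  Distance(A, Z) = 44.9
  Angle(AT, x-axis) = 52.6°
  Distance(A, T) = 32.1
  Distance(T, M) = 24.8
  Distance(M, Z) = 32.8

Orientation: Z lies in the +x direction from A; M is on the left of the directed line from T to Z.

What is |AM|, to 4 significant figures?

54.22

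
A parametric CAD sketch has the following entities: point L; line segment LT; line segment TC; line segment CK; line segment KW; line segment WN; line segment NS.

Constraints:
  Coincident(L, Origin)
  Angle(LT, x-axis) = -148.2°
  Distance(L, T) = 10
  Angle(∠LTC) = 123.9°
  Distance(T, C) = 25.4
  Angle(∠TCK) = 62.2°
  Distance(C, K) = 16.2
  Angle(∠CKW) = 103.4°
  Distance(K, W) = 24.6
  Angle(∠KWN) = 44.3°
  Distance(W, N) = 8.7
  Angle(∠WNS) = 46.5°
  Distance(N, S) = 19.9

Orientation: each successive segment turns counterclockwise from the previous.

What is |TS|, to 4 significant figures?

23.43

L is at the origin; LT runs at -148.2° with length 10.0, so T = (-8.499, -5.270). ∠LTC = 123.9° gives TC at -92.10° from the x-axis; with |TC| = 25.4, C = (-9.430, -30.65). ∠TCK = 62.2° gives CK at 25.70° from the x-axis; with |CK| = 16.2, K = (5.168, -23.63). ∠CKW = 103.4° gives KW at 102.3° from the x-axis; with |KW| = 24.6, W = (-0.07278, 0.4081). ∠KWN = 44.3° gives WN at -122.0° from the x-axis; with |WN| = 8.7, N = (-4.683, -6.970). ∠WNS = 46.5° gives NS at 11.50° from the x-axis; with |NS| = 19.9, S = (14.82, -3.002). Then |TS| = |S − T| = 23.43.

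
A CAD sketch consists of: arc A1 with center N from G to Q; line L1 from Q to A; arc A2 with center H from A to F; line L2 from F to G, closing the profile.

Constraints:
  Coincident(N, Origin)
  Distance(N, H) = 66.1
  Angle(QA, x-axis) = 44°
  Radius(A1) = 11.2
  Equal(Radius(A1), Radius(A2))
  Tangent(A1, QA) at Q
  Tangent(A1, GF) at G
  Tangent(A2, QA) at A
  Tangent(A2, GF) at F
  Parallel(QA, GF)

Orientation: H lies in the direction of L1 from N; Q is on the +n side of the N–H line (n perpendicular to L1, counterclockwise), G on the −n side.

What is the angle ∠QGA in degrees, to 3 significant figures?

71.3°

Tangency of A1 to both parallel lines with radius 11.2 puts Q and G at N ± 11.2·n: Q = (-7.78, 8.06), G = (7.78, -8.06). Equal radii place A and F the same way about H: A = H + 11.2·n = (39.8, 54.0), F = H − 11.2·n = (55.3, 37.9). Then cos ∠QGA = GQ·GA / (|GQ||GA|), giving 71.3°.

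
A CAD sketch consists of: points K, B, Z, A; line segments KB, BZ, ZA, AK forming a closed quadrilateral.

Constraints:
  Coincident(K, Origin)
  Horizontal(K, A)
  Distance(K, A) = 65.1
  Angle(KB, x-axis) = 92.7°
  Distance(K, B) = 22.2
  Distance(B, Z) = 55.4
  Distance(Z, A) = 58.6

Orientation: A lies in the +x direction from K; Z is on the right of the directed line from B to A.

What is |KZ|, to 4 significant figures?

34.34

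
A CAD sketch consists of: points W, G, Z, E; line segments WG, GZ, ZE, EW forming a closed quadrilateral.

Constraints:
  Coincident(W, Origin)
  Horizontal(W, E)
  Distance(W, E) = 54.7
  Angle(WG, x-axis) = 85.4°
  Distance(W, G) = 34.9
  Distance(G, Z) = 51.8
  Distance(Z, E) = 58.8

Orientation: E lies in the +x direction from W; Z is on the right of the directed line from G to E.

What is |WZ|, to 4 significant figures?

16.90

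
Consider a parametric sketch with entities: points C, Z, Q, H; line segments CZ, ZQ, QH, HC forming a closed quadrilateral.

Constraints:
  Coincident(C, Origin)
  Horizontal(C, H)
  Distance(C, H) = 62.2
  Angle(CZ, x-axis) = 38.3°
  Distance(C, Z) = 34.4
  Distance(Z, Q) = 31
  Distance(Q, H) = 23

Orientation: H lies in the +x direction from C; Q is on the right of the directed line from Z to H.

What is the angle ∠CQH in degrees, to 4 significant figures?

153.5°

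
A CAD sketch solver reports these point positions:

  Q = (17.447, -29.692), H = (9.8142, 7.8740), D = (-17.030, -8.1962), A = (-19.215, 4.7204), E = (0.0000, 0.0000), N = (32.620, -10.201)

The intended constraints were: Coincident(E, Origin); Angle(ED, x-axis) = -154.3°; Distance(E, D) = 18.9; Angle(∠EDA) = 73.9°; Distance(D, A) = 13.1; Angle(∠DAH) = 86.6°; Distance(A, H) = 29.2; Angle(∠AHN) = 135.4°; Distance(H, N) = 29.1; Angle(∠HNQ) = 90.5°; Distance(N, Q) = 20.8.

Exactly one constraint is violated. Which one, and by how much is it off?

Distance(N, Q) = 20.8 — off by 3.90.

E = (0.00, 0.00) ✓; ED at -154.3° ✓; |ED| = 18.90 ✓; ∠EDA = 73.90° ✓; |DA| = 13.10 ✓; ∠DAH = 86.60° ✓; |AH| = 29.20 ✓; ∠AHN = 135.4° ✓; |HN| = 29.10 ✓; ∠HNQ = 90.50° ✓; |NQ| = 24.70 ✗.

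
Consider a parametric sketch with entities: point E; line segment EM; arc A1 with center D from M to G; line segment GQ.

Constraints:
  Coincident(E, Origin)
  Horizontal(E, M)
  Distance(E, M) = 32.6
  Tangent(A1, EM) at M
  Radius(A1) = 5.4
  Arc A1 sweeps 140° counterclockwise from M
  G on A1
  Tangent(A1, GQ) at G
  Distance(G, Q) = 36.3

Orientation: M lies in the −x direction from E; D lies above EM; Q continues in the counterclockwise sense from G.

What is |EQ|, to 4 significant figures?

65.74

On A1, M sits at bearing -90° from D; a 140° counterclockwise sweep puts G at bearing 50°, so G = D + 5.4·(cos 50°, sin 50°) = (-29.13, 9.537). Tangency of A1 to GQ means the radius DG is perpendicular to GQ, so GQ runs along (−sin 50°, cos 50°); with |GQ| = 36.3, Q = (-56.94, 32.87). Then |EQ| = |Q − E| = 65.74.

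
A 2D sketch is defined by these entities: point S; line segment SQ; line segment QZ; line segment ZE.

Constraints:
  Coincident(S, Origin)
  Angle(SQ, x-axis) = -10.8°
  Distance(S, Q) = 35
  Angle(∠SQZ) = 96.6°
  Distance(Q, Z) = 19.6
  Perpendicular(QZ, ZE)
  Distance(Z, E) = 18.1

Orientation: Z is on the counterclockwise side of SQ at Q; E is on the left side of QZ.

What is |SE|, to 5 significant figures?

28.911

∠SQZ = 96.6°, so QZ runs at -10.8° + (180° − 96.6°) = 72.600° from the x-axis; with |QZ| = 19.6, Z = Q + 19.6·(cos 72.600°, sin 72.600°) = (40.241, 12.145). QZ is perpendicular to ZE; with |ZE| = 18.1 on the left of QZ, E = Z + 18.1·(-0.95424, 0.29904) = (22.970, 17.557). Then |SE| = |E − S| = 28.911.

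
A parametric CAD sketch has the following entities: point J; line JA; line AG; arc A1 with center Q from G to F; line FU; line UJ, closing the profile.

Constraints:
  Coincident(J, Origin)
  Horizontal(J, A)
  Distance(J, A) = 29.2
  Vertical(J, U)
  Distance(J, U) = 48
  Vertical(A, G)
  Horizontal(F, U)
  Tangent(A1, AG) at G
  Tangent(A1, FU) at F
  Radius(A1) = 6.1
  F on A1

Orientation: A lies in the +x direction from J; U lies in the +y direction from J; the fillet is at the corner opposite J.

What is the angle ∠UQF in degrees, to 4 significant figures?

75.21°

The virtual corner opposite J is at (29.20, 48.00). A1 meets AG tangentially, so QG is at right angles to AG and tangency of A1 to FU means the radius QF is perpendicular to FU, with radius 6.1, so the center Q sits 6.1 in from both sides at Q = (23.10, 41.90). That places the tangent points at G = (29.20, 41.90) on AG and F = (23.10, 48.00) on FU. Then cos ∠UQF = QU·QF / (|QU||QF|), giving 75.21°.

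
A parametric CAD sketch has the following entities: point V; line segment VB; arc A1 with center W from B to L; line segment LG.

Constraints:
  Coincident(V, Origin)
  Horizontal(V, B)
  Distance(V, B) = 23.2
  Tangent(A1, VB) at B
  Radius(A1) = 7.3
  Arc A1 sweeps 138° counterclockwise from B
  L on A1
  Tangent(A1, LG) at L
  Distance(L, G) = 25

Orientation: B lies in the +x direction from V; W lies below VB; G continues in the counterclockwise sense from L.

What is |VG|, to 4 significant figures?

47.21

On A1, B sits at bearing 90° from W; a 138° counterclockwise sweep puts L at bearing 228°, so L = W + 7.3·(cos 228°, sin 228°) = (18.32, -12.72). The tangent condition forces WL to be normal to LG, so LG runs along (−sin 228°, cos 228°); with |LG| = 25.0, G = (36.89, -29.45). Then |VG| = |G − V| = 47.21.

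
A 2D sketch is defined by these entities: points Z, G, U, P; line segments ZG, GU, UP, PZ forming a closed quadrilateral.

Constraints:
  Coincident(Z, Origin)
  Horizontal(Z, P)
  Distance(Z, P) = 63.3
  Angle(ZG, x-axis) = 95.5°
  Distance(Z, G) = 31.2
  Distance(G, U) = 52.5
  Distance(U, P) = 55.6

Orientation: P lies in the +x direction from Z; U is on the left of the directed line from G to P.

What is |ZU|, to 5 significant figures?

69.092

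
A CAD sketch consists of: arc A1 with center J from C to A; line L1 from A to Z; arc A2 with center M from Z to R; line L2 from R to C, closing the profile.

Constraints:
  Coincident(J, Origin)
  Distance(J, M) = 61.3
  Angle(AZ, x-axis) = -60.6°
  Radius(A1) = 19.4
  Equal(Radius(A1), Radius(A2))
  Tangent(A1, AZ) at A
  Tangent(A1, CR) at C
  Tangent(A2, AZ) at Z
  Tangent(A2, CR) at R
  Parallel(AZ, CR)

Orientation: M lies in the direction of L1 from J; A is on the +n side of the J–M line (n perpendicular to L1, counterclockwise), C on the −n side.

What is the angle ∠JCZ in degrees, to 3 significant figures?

57.7°

The slot axis is L1's direction at -60.6°, so u = (cos -60.6°, sin -60.6°) = (0.491, -0.871) and n = (−sin -60.6°, cos -60.6°) = (0.871, 0.491). J is at the origin and M lies 61.3 along u from J, so M = 61.3·u = (30.1, -53.4). Tangency of A1 to both parallel lines with radius 19.4 puts A and C at J ± 19.4·n: A = (16.9, 9.52), C = (-16.9, -9.52). Equal radii place Z and R the same way about M: Z = M + 19.4·n = (47.0, -43.9), R = M − 19.4·n = (13.2, -62.9). Then cos ∠JCZ = CJ·CZ / (|CJ||CZ|), giving 57.7°.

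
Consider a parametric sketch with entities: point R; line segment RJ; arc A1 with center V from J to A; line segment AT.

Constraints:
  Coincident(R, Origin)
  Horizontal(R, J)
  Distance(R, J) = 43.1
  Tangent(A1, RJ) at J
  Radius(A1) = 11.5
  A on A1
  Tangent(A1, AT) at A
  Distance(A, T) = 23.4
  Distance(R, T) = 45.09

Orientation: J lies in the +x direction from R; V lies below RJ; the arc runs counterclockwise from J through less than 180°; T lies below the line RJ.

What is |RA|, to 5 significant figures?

33.356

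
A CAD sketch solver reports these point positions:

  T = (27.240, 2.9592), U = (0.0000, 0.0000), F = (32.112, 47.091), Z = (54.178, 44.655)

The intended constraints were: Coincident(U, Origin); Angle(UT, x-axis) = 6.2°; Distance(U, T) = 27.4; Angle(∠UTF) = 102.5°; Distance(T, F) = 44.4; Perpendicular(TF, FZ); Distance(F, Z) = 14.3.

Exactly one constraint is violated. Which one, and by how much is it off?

Distance(F, Z) = 14.3 — off by 7.90.

U = (0.00, 0.00) ✓; UT at 6.200° ✓; |UT| = 27.40 ✓; ∠UTF = 102.5° ✓; |TF| = 44.40 ✓; ∠(TF, FZ) = 90.00° ✓; |FZ| = 22.20 ✗.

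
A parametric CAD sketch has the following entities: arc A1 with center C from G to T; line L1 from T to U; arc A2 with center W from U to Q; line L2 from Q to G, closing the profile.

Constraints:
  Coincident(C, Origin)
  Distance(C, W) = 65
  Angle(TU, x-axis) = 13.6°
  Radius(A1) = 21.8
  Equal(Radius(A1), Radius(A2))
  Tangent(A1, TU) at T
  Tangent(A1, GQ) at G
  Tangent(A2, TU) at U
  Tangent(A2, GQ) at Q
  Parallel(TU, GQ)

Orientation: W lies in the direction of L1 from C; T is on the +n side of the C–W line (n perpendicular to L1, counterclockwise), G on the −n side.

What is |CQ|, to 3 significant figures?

68.6

Tangency of A1 to both parallel lines with radius 21.8 puts T and G at C ± 21.8·n: T = (-5.13, 21.2), G = (5.13, -21.2). Equal radii place U and Q the same way about W: U = W + 21.8·n = (58.1, 36.5), Q = W − 21.8·n = (68.3, -5.90). Then |CQ| = |Q − C| = 68.6.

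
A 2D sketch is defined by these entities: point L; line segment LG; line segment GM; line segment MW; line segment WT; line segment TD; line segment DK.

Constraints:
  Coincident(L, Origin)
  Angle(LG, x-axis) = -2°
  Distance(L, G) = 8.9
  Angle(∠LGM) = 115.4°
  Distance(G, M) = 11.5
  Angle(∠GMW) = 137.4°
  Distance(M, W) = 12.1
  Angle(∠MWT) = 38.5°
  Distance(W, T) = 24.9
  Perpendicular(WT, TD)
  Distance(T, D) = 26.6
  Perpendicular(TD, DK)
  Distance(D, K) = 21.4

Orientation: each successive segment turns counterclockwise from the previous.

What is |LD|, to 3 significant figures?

28.2

∠MWT = 38.5° gives WT at -113° from the x-axis; with |WT| = 24.9, T = (1.17, -1.29). WT ⟂ TD, so TD runs at -23.3°; with |TD| = 26.6, D = (25.6, -11.8). Then |LD| = |D − L| = 28.2.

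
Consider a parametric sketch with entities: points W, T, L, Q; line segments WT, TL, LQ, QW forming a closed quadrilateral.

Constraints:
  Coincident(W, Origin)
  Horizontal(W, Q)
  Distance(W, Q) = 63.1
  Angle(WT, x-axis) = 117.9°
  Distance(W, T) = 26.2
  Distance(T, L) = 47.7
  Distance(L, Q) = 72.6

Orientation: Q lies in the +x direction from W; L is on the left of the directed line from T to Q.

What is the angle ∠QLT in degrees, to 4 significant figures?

78.92°

W is at the origin; W and Q share the same y with |WQ| = 63.1 and Q in +x, so Q = (63.1, 0). WT runs at 117.9° with |WT| = 26.2, so T = (-12.26, 23.15). L is determined by |TL| = 47.7 and |LQ| = 72.6 together: it lies at the intersection of circle(T, 47.7) and circle(Q, 72.6). With |TQ| = 78.84, the foot of the radical line on TQ is 20.42 from T and the perpendicular offset is √(47.7² − 20.42²) = 43.11. Taking the left-of-TQ solution: L = (19.92, 58.36).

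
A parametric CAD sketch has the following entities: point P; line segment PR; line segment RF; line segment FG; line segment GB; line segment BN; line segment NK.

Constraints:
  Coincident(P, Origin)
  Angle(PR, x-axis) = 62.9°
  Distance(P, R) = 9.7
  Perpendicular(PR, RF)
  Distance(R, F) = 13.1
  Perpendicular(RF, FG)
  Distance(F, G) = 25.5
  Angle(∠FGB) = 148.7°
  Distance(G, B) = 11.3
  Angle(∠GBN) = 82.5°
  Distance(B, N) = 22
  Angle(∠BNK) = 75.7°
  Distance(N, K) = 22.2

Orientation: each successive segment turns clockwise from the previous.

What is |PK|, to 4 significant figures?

8.011

∠GBN = 82.5° gives BN at 114.1° from the x-axis; with |BN| = 22.0, N = (-14.14, -5.872). ∠BNK = 75.7° gives NK at 9.800° from the x-axis; with |NK| = 22.2, K = (7.732, -2.093). Then |PK| = |K − P| = 8.011.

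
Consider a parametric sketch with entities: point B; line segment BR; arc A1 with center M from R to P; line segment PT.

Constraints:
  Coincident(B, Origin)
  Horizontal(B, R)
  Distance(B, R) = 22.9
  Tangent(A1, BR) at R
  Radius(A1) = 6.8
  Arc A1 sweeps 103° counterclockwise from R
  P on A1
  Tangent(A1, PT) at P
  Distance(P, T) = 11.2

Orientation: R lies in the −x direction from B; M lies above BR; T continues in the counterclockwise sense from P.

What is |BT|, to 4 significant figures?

26.90

B is at the origin; BR is horizontal with |BR| = 22.9 and R on the −x side, so R = (-22.90, 0.000). A1 meets BR tangentially, so MR is at right angles to BR, so M = R + (0, 6.8) = (-22.90, 6.800). On A1, R sits at bearing -90° from M; a 103° counterclockwise sweep puts P at bearing 13°, so P = M + 6.8·(cos 13°, sin 13°) = (-16.27, 8.330). Since A1 is tangent to PT there, MP ⟂ PT, so PT runs along (−sin 13°, cos 13°); with |PT| = 11.2, T = (-18.79, 19.24). Then |BT| = |T − B| = 26.90.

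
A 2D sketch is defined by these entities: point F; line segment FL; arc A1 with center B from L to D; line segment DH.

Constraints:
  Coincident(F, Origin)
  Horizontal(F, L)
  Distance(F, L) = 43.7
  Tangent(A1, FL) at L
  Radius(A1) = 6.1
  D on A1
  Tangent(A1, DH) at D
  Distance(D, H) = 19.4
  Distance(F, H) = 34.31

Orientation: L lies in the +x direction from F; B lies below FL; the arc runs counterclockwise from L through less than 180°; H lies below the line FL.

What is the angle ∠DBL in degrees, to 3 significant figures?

58.3°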